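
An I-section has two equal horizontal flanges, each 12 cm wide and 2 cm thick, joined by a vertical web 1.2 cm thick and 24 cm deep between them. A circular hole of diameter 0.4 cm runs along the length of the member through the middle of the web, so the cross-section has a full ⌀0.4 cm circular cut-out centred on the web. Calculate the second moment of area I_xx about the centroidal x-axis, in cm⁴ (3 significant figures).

Treat the section as a set of non-overlapping primitives; coordinates are from the bounding-box lower-left.
Bottom flange: 12 × 2, A = 24 cm², y = 1 cm, Ī = 8 cm⁴.
Web: 1.2 × 24, A = 28.8 cm², y = 14 cm, Ī = 1382.4 cm⁴.
Top flange: 12 × 2, A = 24 cm², y = 27 cm, Ī = 8 cm⁴.
Hole (subtracted): ⌀0.4, A = 0.12566 cm², y = 14 cm, Ī = 0.0012566 cm⁴.
By symmetry the centroid is at mid-height, ȳ = 14 cm.
Transfer each piece to the centroidal x-axis using Ī + A·d² with d = y − 14:
  bottom flange: d = -13 cm → contributes +4 064 cm⁴
  web: d = 0 cm → contributes +1382.4 cm⁴
  top flange: d = 13 cm → contributes +4 064 cm⁴
  hole: d = 0 cm → contributes −0.0012566 cm⁴
Total I = 9510.4 cm⁴.

I_xx ≈ 9510 cm⁴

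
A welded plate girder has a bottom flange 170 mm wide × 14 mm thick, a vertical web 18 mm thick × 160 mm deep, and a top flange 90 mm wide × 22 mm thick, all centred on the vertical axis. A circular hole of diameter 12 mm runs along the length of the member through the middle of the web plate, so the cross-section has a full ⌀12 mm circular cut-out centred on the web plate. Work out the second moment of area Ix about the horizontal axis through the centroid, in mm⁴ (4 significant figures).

Split into non-overlapping primitives; take the origin at the lower-left of the bounding box.
Bottom plate: 170 × 14, A = 2 380 mm², y = 7 mm, Ī = 38873.3 mm⁴.
Web plate: 18 × 160, A = 2 880 mm², y = 94 mm, Ī = 6 144 000 mm⁴.
Top plate: 90 × 22, A = 1 980 mm², y = 185 mm, Ī = 79 860 mm⁴.
Hole (subtracted): ⌀12, A = 113.097 mm², y = 94 mm, Ī = 1017.88 mm⁴.
Centroid: ȳ = ΣA·y / ΣA = 90.2284 mm.
Transfer each piece to the horizontal axis through the centroid using Ī + A·d² with d = y − 90.2284:
  bottom plate: d = -83.2284 mm → contributes +16 525 044 mm⁴
  web plate: d = 3.77162 mm → contributes +6 184 968 mm⁴
  top plate: d = 94.7716 mm → contributes +17 863 548 mm⁴
  hole: d = 3.77162 mm → contributes −2626.7 mm⁴
Total I = 40 570 934 mm⁴.

Ix ≈ 4.057 × 10⁷ mm⁴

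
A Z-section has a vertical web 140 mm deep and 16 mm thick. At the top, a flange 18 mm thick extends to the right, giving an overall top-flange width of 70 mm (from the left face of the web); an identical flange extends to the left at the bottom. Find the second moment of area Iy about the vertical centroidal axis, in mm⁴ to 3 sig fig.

Iy ≈ 2.90 × 10⁶ mm⁴

Break the section into simple shapes (no overlaps), measuring from the bottom-left corner of the bounding box.
Web: 16 × 140, A = 2 240 mm², x = 62 mm, Ī = 47 787 mm⁴.
Top flange (beyond web): 54 × 18, A = 972 mm², x = 97 mm, Ī = 236 196 mm⁴.
Bottom flange (beyond web): 54 × 18, A = 972 mm², x = 27 mm, Ī = 236 196 mm⁴.
Centroid: x̄ = ΣA·x / ΣA = 62 mm.
Transfer each piece to the vertical centroidal axis using Ī + A·d² with d = x − 62:
  web: d = 0 mm → contributes +47 787 mm⁴
  top flange (beyond web): d = 35 mm → contributes +1 426 896 mm⁴
  bottom flange (beyond web): d = -35 mm → contributes +1 426 896 mm⁴
Total I = 2 901 579 mm⁴.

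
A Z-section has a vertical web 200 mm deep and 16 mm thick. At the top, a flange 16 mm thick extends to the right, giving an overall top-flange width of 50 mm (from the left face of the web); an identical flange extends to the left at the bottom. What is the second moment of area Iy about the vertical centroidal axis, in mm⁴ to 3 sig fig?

Iy ≈ 8.53 × 10⁵ mm⁴

Decompose the section into non-overlapping parts with the origin at the bottom-left of its bounding rectangle.
Web: 16 × 200, A = 3 200 mm², x = 42 mm, Ī = 68 267 mm⁴.
Top flange (beyond web): 34 × 16, A = 544 mm², x = 67 mm, Ī = 52 405 mm⁴.
Bottom flange (beyond web): 34 × 16, A = 544 mm², x = 17 mm, Ī = 52 405 mm⁴.
Centroid: x̄ = ΣA·x / ΣA = 42 mm.
Transfer each piece to the vertical centroidal axis using Ī + A·d² with d = x − 42:
  web: d = 0 mm → contributes +68 267 mm⁴
  top flange (beyond web): d = 25 mm → contributes +392 405 mm⁴
  bottom flange (beyond web): d = -25 mm → contributes +392 405 mm⁴
Total I = 853 077 mm⁴.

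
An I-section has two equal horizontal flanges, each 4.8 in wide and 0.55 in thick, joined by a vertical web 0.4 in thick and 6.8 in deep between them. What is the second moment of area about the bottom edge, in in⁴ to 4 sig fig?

I_base ≈ 206.7 in⁴

Treat the section as a set of non-overlapping primitives; coordinates are from the bounding-box lower-left.
Bottom flange: 4.8 × 0.55, A = 2.64 in², y = 0.275 in, Ī = 0.06655 in⁴.
Web: 0.4 × 6.8, A = 2.72 in², y = 3.95 in, Ī = 10.4811 in⁴.
Top flange: 4.8 × 0.55, A = 2.64 in², y = 7.625 in, Ī = 0.06655 in⁴.
Transfer each piece to the base of the section using Ī + A·d² with d = y − 0:
  bottom flange: d = 0.275 in → contributes +0.2662 in⁴
  web: d = 3.95 in → contributes +52.9199 in⁴
  top flange: d = 7.625 in → contributes +153.558 in⁴
Total I = 206.744 in⁴.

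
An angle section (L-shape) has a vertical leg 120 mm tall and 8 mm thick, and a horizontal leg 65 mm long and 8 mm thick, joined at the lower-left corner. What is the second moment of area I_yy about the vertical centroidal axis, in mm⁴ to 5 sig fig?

Break the section into simple shapes (no overlaps), measuring from the bottom-left corner of the bounding box.
Vertical leg: 8 × 120, A = 960 mm², x = 4 mm, Ī = 5 120 mm⁴.
Horizontal leg (remainder): 57 × 8, A = 456 mm², x = 36.5 mm, Ī = 123 462 mm⁴.
Centroid: x̄ = ΣA·x / ΣA = 14.4661 mm.
Transfer each piece to the vertical centroidal axis using Ī + A·d² with d = x − 14.4661:
  vertical leg: d = -10.4661 mm → contributes +110277.7 mm⁴
  horizontal leg (remainder): d = 22.0339 mm → contributes +344846.7 mm⁴
Total I = 455124.4 mm⁴.

I_yy ≈ 4.5512 × 10⁵ mm⁴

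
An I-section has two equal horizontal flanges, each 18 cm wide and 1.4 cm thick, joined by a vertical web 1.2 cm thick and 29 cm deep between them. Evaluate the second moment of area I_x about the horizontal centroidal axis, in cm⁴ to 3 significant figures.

I_x ≈ 1.41 × 10⁴ cm⁴

Break the section into simple shapes (no overlaps), measuring from the bottom-left corner of the bounding box.
Bottom flange: 18 × 1.4, A = 25.2 cm², y = 0.7 cm, Ī = 4.116 cm⁴.
Web: 1.2 × 29, A = 34.8 cm², y = 15.9 cm, Ī = 2438.9 cm⁴.
Top flange: 18 × 1.4, A = 25.2 cm², y = 31.1 cm, Ī = 4.116 cm⁴.
By symmetry the centroid is at mid-height, ȳ = 15.9 cm.
Transfer each piece to the horizontal centroidal axis using Ī + A·d² with d = y − 15.9:
  bottom flange: d = -15.2 cm → contributes +5826.3 cm⁴
  web: d = 0 cm → contributes +2438.9 cm⁴
  top flange: d = 15.2 cm → contributes +5826.3 cm⁴
Total I = 14 092 cm⁴.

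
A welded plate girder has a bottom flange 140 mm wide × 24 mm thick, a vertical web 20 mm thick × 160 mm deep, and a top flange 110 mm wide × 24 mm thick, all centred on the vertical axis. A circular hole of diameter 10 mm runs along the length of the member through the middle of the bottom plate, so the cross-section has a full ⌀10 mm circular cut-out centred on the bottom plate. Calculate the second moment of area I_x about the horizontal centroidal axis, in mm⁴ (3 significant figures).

Split into non-overlapping primitives; take the origin at the lower-left of the bounding box.
Bottom plate: 140 × 24, A = 3 360 mm², y = 12 mm, Ī = 161 280 mm⁴.
Web plate: 20 × 160, A = 3 200 mm², y = 104 mm, Ī = 6 826 667 mm⁴.
Top plate: 110 × 24, A = 2 640 mm², y = 196 mm, Ī = 126 720 mm⁴.
Hole (subtracted): ⌀10, A = 78.54 mm², y = 12 mm, Ī = 490.87 mm⁴.
Centroid: ȳ = ΣA·y / ΣA = 97.53 mm.
Transfer each piece to the horizontal centroidal axis using Ī + A·d² with d = y − 97.53:
  bottom plate: d = -85.53 mm → contributes +24 741 055 mm⁴
  web plate: d = 6.4698 mm → contributes +6 960 615 mm⁴
  top plate: d = 98.47 mm → contributes +25 724 974 mm⁴
  hole: d = -85.53 mm → contributes −575 042 mm⁴
Total I = 56 851 602 mm⁴.

I_x ≈ 5.69 × 10⁷ mm⁴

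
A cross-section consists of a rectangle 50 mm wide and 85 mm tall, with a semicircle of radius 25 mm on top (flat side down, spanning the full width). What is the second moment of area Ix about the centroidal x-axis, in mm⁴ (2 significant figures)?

Ix ≈ 4.9 × 10⁶ mm⁴

Treat the section as a set of non-overlapping primitives; coordinates are from the bounding-box lower-left.
Rectangular body: 50 × 85, A = 4 250 mm², y = 42.5 mm, Ī = 2 558 854 mm⁴.
Semicircular cap: semicircle r = 25, A = 981.7 mm², y = 95.61 mm, Ī = 42 874 mm⁴.
Centroid: ȳ = ΣA·y / ΣA = 52.47 mm.
Transfer each piece to the centroidal x-axis using Ī + A·d² with d = y − 52.47:
  rectangular body: d = -9.966 mm → contributes +2 980 991 mm⁴
  semicircular cap: d = 43.14 mm → contributes +1 870 310 mm⁴
Total I = 4 851 301 mm⁴.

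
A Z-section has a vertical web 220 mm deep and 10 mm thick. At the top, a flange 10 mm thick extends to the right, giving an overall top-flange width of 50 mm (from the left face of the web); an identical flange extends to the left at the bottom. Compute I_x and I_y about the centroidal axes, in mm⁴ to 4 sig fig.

I_x ≈ 1.770 × 10⁷ mm⁴, I_y ≈ 6.250 × 10⁵ mm⁴

Split into non-overlapping primitives; take the origin at the lower-left of the bounding box.
Web: 10 × 220, A = 2 200 mm², y = 110 mm, Ī = 8 873 333 mm⁴.
Top flange (beyond web): 40 × 10, A = 400 mm², y = 215 mm, Ī = 3333.33 mm⁴.
Bottom flange (beyond web): 40 × 10, A = 400 mm², y = 5 mm, Ī = 3333.33 mm⁴.
Centroid: ȳ = ΣA·y / ΣA = 110 mm.
Transfer each piece to the centroidal x-axis using Ī + A·d² with d = y − 110:
  web: d = 0 mm → contributes +8 873 333 mm⁴
  top flange (beyond web): d = 105 mm → contributes +4 413 333 mm⁴
  bottom flange (beyond web): d = -105 mm → contributes +4 413 333 mm⁴
Total I = 17 700 000 mm⁴.
For the y-axis: x̄ = 45 mm.
Repeating about the centroidal y-axis gives I_y = 625 000 mm⁴.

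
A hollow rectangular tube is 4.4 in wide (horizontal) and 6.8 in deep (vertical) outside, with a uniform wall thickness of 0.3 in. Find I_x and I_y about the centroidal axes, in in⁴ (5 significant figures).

Split into non-overlapping primitives; take the origin at the lower-left of the bounding box.
Outer rectangle: 4.4 × 6.8, A = 29.92 in², y = 3.4 in, Ī = 115.2917 in⁴.
Inner void (subtracted): 3.8 × 6.2, A = 23.56 in², y = 3.4 in, Ī = 75.47053 in⁴.
By symmetry the centroid is at mid-height, ȳ = 3.4 in.
All pieces are centred on the centroidal x-axis, so I = ΣĪ (holes subtracted) = 39.8212 in⁴.
Repeating about the centroidal y-axis gives I_y = 19.9204 in⁴.

I_x ≈ 39.821 in⁴, I_y ≈ 19.920 in⁴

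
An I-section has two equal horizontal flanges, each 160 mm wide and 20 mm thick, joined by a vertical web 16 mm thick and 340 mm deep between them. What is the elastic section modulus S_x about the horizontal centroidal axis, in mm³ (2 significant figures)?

Treat the section as a set of non-overlapping primitives; coordinates are from the bounding-box lower-left.
Bottom flange: 160 × 20, A = 3 200 mm², y = 10 mm, Ī = 106 667 mm⁴.
Web: 16 × 340, A = 5 440 mm², y = 190 mm, Ī = 52 405 333 mm⁴.
Top flange: 160 × 20, A = 3 200 mm², y = 370 mm, Ī = 106 667 mm⁴.
By symmetry the centroid is at mid-height, ȳ = 190 mm.
Transfer each piece to the horizontal centroidal axis using Ī + A·d² with d = y − 190:
  bottom flange: d = -180 mm → contributes +103 786 667 mm⁴
  web: d = 0 mm → contributes +52 405 333 mm⁴
  top flange: d = 180 mm → contributes +103 786 667 mm⁴
Total I = 259 978 667 mm⁴.
Extreme fibre distance c = 190 mm; S = I/c = 1 368 309 mm³.

S_x ≈ 1.4 × 10⁶ mm³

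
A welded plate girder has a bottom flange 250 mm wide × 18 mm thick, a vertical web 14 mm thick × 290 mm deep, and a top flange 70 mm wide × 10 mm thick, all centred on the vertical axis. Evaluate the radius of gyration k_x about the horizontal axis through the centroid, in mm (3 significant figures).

Split into non-overlapping primitives; take the origin at the lower-left of the bounding box.
Bottom plate: 250 × 18, A = 4 500 mm², y = 9 mm, Ī = 121 500 mm⁴.
Web plate: 14 × 290, A = 4 060 mm², y = 163 mm, Ī = 28 453 833 mm⁴.
Top plate: 70 × 10, A = 700 mm², y = 313 mm, Ī = 5833.3 mm⁴.
Centroid: ȳ = ΣA·y / ΣA = 99.501 mm.
Transfer each piece to the horizontal axis through the centroid using Ī + A·d² with d = y − 99.501:
  bottom plate: d = -90.501 mm → contributes +36 978 505 mm⁴
  web plate: d = 63.499 mm → contributes +44 824 212 mm⁴
  top plate: d = 213.5 mm → contributes +31 913 086 mm⁴
Total I = 113 715 802 mm⁴.
Radius of gyration: k = √(I/A) = √(113 715 802 / 9 260) = 110.82 mm.

k_x ≈ 111 mm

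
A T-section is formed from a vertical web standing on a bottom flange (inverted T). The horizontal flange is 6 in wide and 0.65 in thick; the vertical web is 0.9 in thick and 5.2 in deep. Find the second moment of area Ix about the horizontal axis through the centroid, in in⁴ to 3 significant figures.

Split into non-overlapping primitives; take the origin at the lower-left of the bounding box.
Flange: 6 × 0.65, A = 3.9 in², y = 0.325 in, Ī = 0.13731 in⁴.
Web: 0.9 × 5.2, A = 4.68 in², y = 3.25 in, Ī = 10.546 in⁴.
Centroid: ȳ = ΣA·y / ΣA = 1.9205 in.
Transfer each piece to the horizontal axis through the centroid using Ī + A·d² with d = y − 1.9205:
  flange: d = -1.5955 in → contributes +10.065 in⁴
  web: d = 1.3295 in → contributes +18.818 in⁴
Total I = 28.883 in⁴.

Ix ≈ 28.9 in⁴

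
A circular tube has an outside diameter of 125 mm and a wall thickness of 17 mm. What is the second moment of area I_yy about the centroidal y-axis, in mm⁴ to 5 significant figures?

Split into non-overlapping primitives; take the origin at the lower-left of the bounding box.
Outer circle: ⌀125, A = 12271.85 mm², x = 62.5 mm, Ī = 11 984 225 mm⁴.
Bore (subtracted): ⌀91, A = 6503.882 mm², x = 62.5 mm, Ī = 3 366 166 mm⁴.
By symmetry the centroid is at mid-width, x̄ = 62.5 mm.
All pieces are centred on the centroidal y-axis, so I = ΣĪ (holes subtracted) = 8 618 059 mm⁴.

I_yy ≈ 8.6181 × 10⁶ mm⁴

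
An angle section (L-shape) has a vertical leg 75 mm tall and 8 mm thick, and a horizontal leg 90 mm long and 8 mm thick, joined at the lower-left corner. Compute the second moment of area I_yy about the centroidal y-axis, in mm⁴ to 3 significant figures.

Break the section into simple shapes (no overlaps), measuring from the bottom-left corner of the bounding box.
Vertical leg: 8 × 75, A = 600 mm², x = 4 mm, Ī = 3 200 mm⁴.
Horizontal leg (remainder): 82 × 8, A = 656 mm², x = 49 mm, Ī = 367 579 mm⁴.
Centroid: x̄ = ΣA·x / ΣA = 27.503 mm.
Transfer each piece to the centroidal y-axis using Ī + A·d² with d = x − 27.503:
  vertical leg: d = -23.503 mm → contributes +334 640 mm⁴
  horizontal leg (remainder): d = 21.497 mm → contributes +670 725 mm⁴
Total I = 1 005 365 mm⁴.

I_yy ≈ 1.01 × 10⁶ mm⁴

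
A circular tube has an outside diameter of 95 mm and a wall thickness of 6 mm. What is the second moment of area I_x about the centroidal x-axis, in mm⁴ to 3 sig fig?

I_x ≈ 1.67 × 10⁶ mm⁴

Split into non-overlapping primitives; take the origin at the lower-left of the bounding box.
Outer circle: ⌀95, A = 7088.2 mm², y = 47.5 mm, Ī = 3 998 198 mm⁴.
Bore (subtracted): ⌀83, A = 5410.6 mm², y = 47.5 mm, Ī = 2 329 605 mm⁴.
By symmetry the centroid is at mid-height, ȳ = 47.5 mm.
All pieces are centred on the centroidal x-axis, so I = ΣĪ (holes subtracted) = 1 668 593 mm⁴.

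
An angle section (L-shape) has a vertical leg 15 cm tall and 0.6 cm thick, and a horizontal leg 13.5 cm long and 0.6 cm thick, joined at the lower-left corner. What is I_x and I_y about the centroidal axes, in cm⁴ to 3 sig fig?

Treat the section as a set of non-overlapping primitives; coordinates are from the bounding-box lower-left.
Vertical leg: 0.6 × 15, A = 9 cm², y = 7.5 cm, Ī = 168.75 cm⁴.
Horizontal leg (remainder): 12.9 × 0.6, A = 7.74 cm², y = 0.3 cm, Ī = 0.2322 cm⁴.
Centroid: ȳ = ΣA·y / ΣA = 4.171 cm.
Transfer each piece to the centroidal x-axis using Ī + A·d² with d = y − 4.171:
  vertical leg: d = 3.329 cm → contributes +268.49 cm⁴
  horizontal leg (remainder): d = -3.871 cm → contributes +116.21 cm⁴
Total I = 384.7 cm⁴.
For the y-axis: x̄ = 3.421 cm.
Repeating about the centroidal y-axis gives I_y = 297.2 cm⁴.

I_x ≈ 385 cm⁴, I_y ≈ 297 cm⁴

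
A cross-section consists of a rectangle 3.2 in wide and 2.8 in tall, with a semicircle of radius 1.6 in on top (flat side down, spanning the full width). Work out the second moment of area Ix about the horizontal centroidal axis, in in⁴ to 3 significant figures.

Break the section into simple shapes (no overlaps), measuring from the bottom-left corner of the bounding box.
Rectangular body: 3.2 × 2.8, A = 8.96 in², y = 1.4 in, Ī = 5.8539 in⁴.
Semicircular cap: semicircle r = 1.6, A = 4.0212 in², y = 3.4791 in, Ī = 0.7193 in⁴.
Centroid: ȳ = ΣA·y / ΣA = 2.044 in.
Transfer each piece to the horizontal centroidal axis using Ī + A·d² with d = y − 2.044:
  rectangular body: d = -0.64404 in → contributes +9.5703 in⁴
  semicircular cap: d = 1.435 in → contributes +9.0002 in⁴
Total I = 18.571 in⁴.

Ix ≈ 18.6 in⁴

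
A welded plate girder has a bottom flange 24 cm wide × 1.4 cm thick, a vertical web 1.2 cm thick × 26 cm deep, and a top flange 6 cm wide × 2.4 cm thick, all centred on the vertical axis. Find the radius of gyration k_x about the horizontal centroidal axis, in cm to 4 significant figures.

k_x ≈ 11.32 cm

Treat the section as a set of non-overlapping primitives; coordinates are from the bounding-box lower-left.
Bottom plate: 24 × 1.4, A = 33.6 cm², y = 0.7 cm, Ī = 5.488 cm⁴.
Web plate: 1.2 × 26, A = 31.2 cm², y = 14.4 cm, Ī = 1757.6 cm⁴.
Top plate: 6 × 2.4, A = 14.4 cm², y = 28.6 cm, Ī = 6.912 cm⁴.
Centroid: ȳ = ΣA·y / ΣA = 11.1697 cm.
Transfer each piece to the horizontal centroidal axis using Ī + A·d² with d = y − 11.1697:
  bottom plate: d = -10.4697 cm → contributes +3688.54 cm⁴
  web plate: d = 3.2303 cm → contributes +2083.17 cm⁴
  top plate: d = 17.4303 cm → contributes +4381.85 cm⁴
Total I = 10153.6 cm⁴.
Radius of gyration: k = √(I/A) = √(10153.6 / 79.2) = 11.3226 cm.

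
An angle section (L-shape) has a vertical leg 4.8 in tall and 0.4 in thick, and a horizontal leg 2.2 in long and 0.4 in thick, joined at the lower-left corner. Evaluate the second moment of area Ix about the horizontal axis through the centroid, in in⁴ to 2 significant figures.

Decompose the section into non-overlapping parts with the origin at the bottom-left of its bounding rectangle.
Vertical leg: 0.4 × 4.8, A = 1.92 in², y = 2.4 in, Ī = 3.686 in⁴.
Horizontal leg (remainder): 1.8 × 0.4, A = 0.72 in², y = 0.2 in, Ī = 0.0096 in⁴.
Centroid: ȳ = ΣA·y / ΣA = 1.8 in.
Transfer each piece to the horizontal axis through the centroid using Ī + A·d² with d = y − 1.8:
  vertical leg: d = 0.6 in → contributes +4.378 in⁴
  horizontal leg (remainder): d = -1.6 in → contributes +1.853 in⁴
Total I = 6.23 in⁴.

Ix ≈ 6.2 in⁴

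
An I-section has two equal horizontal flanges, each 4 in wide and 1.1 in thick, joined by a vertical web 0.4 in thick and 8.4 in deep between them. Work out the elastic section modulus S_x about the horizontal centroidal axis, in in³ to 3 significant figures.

Decompose the section into non-overlapping parts with the origin at the bottom-left of its bounding rectangle.
Bottom flange: 4 × 1.1, A = 4.4 in², y = 0.55 in, Ī = 0.44367 in⁴.
Web: 0.4 × 8.4, A = 3.36 in², y = 5.3 in, Ī = 19.757 in⁴.
Top flange: 4 × 1.1, A = 4.4 in², y = 10.05 in, Ī = 0.44367 in⁴.
By symmetry the centroid is at mid-height, ȳ = 5.3 in.
Transfer each piece to the horizontal centroidal axis using Ī + A·d² with d = y − 5.3:
  bottom flange: d = -4.75 in → contributes +99.719 in⁴
  web: d = 0 in → contributes +19.757 in⁴
  top flange: d = 4.75 in → contributes +99.719 in⁴
Total I = 219.19 in⁴.
Extreme fibre distance c = 5.3 in; S = I/c = 41.357 in³.

S_x ≈ 41.4 in³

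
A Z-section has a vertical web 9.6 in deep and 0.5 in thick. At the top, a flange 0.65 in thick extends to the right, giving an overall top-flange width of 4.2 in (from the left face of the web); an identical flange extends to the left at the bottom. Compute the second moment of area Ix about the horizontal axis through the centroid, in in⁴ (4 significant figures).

Ix ≈ 133.4 in⁴

Treat the section as a set of non-overlapping primitives; coordinates are from the bounding-box lower-left.
Web: 0.5 × 9.6, A = 4.8 in², y = 4.8 in, Ī = 36.864 in⁴.
Top flange (beyond web): 3.7 × 0.65, A = 2.405 in², y = 9.275 in, Ī = 0.084676 in⁴.
Bottom flange (beyond web): 3.7 × 0.65, A = 2.405 in², y = 0.325 in, Ī = 0.084676 in⁴.
Centroid: ȳ = ΣA·y / ΣA = 4.8 in.
Transfer each piece to the horizontal axis through the centroid using Ī + A·d² with d = y − 4.8:
  web: d = 0 in → contributes +36.864 in⁴
  top flange (beyond web): d = 4.475 in → contributes +48.2463 in⁴
  bottom flange (beyond web): d = -4.475 in → contributes +48.2463 in⁴
Total I = 133.357 in⁴.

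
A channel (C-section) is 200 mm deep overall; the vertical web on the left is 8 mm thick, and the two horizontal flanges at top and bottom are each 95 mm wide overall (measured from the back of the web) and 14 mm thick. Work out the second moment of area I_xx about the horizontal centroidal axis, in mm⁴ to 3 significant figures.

Treat the section as a set of non-overlapping primitives; coordinates are from the bounding-box lower-left.
Web: 8 × 200, A = 1 600 mm², y = 100 mm, Ī = 5 333 333 mm⁴.
Top flange (beyond web): 87 × 14, A = 1 218 mm², y = 193 mm, Ī = 19 894 mm⁴.
Bottom flange (beyond web): 87 × 14, A = 1 218 mm², y = 7 mm, Ī = 19 894 mm⁴.
By symmetry the centroid is at mid-height, ȳ = 100 mm.
Transfer each piece to the horizontal centroidal axis using Ī + A·d² with d = y − 100:
  web: d = 0 mm → contributes +5 333 333 mm⁴
  top flange (beyond web): d = 93 mm → contributes +10 554 376 mm⁴
  bottom flange (beyond web): d = -93 mm → contributes +10 554 376 mm⁴
Total I = 26 442 085 mm⁴.

I_xx ≈ 2.64 × 10⁷ mm⁴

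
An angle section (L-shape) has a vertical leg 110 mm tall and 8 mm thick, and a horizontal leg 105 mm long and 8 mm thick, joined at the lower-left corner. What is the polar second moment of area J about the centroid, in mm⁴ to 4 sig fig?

J ≈ 3.714 × 10⁶ mm⁴

Break the section into simple shapes (no overlaps), measuring from the bottom-left corner of the bounding box.
Vertical leg: 8 × 110, A = 880 mm², y = 55 mm, Ī = 887 333 mm⁴.
Horizontal leg (remainder): 97 × 8, A = 776 mm², y = 4 mm, Ī = 4138.67 mm⁴.
Centroid: ȳ = ΣA·y / ΣA = 31.1014 mm.
Transfer each piece to the centroidal x-axis using Ī + A·d² with d = y − 31.1014:
  vertical leg: d = 23.8986 mm → contributes +1 389 937 mm⁴
  horizontal leg (remainder): d = -27.1014 mm → contributes +574 102 mm⁴
Total I = 1 964 039 mm⁴.
For the y-axis: x̄ = 28.6014 mm.
Repeating about the centroidal y-axis gives I_y = 1 749 729 mm⁴.
Polar second moment: J = I_x + I_y = 3 713 768 mm⁴.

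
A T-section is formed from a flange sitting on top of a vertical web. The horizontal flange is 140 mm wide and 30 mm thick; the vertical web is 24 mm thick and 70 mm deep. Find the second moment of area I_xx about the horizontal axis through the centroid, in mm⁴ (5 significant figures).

Break the section into simple shapes (no overlaps), measuring from the bottom-left corner of the bounding box.
Flange: 140 × 30, A = 4 200 mm², y = 85 mm, Ī = 315 000 mm⁴.
Web: 24 × 70, A = 1 680 mm², y = 35 mm, Ī = 686 000 mm⁴.
Centroid: ȳ = ΣA·y / ΣA = 70.71429 mm.
Transfer each piece to the horizontal axis through the centroid using Ī + A·d² with d = y − 70.71429:
  flange: d = 14.28571 mm → contributes +1 172 143 mm⁴
  web: d = -35.71429 mm → contributes +2 828 857 mm⁴
Total I = 4 001 000 mm⁴.

I_xx ≈ 4.0010 × 10⁶ mm⁴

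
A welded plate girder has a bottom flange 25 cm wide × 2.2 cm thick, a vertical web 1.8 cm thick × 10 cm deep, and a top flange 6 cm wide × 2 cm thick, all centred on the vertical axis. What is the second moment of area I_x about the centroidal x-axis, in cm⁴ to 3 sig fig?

I_x ≈ 1840 cm⁴

Break the section into simple shapes (no overlaps), measuring from the bottom-left corner of the bounding box.
Bottom plate: 25 × 2.2, A = 55 cm², y = 1.1 cm, Ī = 22.183 cm⁴.
Web plate: 1.8 × 10, A = 18 cm², y = 7.2 cm, Ī = 150 cm⁴.
Top plate: 6 × 2, A = 12 cm², y = 13.2 cm, Ī = 4 cm⁴.
Centroid: ȳ = ΣA·y / ΣA = 4.1 cm.
Transfer each piece to the centroidal x-axis using Ī + A·d² with d = y − 4.1:
  bottom plate: d = -3 cm → contributes +517.18 cm⁴
  web plate: d = 3.1 cm → contributes +322.98 cm⁴
  top plate: d = 9.1 cm → contributes +997.72 cm⁴
Total I = 1837.9 cm⁴.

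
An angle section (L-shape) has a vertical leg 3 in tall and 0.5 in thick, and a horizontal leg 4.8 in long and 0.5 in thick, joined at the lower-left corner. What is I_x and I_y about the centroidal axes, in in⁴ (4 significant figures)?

Decompose the section into non-overlapping parts with the origin at the bottom-left of its bounding rectangle.
Vertical leg: 0.5 × 3, A = 1.5 in², y = 1.5 in, Ī = 1.125 in⁴.
Horizontal leg (remainder): 4.3 × 0.5, A = 2.15 in², y = 0.25 in, Ī = 0.0447917 in⁴.
Centroid: ȳ = ΣA·y / ΣA = 0.763699 in.
Transfer each piece to the centroidal x-axis using Ī + A·d² with d = y − 0.763699:
  vertical leg: d = 0.736301 in → contributes +1.93821 in⁴
  horizontal leg (remainder): d = -0.513699 in → contributes +0.612147 in⁴
Total I = 2.55036 in⁴.
For the y-axis: x̄ = 1.6637 in.
Repeating about the centroidal y-axis gives I_y = 8.43336 in⁴.

I_x ≈ 2.550 in⁴, I_y ≈ 8.433 in⁴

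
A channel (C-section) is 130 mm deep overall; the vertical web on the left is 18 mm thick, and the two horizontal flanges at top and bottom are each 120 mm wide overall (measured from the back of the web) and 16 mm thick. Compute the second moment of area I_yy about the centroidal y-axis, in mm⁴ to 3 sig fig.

I_yy ≈ 7.80 × 10⁶ mm⁴

Treat the section as a set of non-overlapping primitives; coordinates are from the bounding-box lower-left.
Web: 18 × 130, A = 2 340 mm², x = 9 mm, Ī = 63 180 mm⁴.
Top flange (beyond web): 102 × 16, A = 1 632 mm², x = 69 mm, Ī = 1 414 944 mm⁴.
Bottom flange (beyond web): 102 × 16, A = 1 632 mm², x = 69 mm, Ī = 1 414 944 mm⁴.
Centroid: x̄ = ΣA·x / ΣA = 43.946 mm.
Transfer each piece to the centroidal y-axis using Ī + A·d² with d = x − 43.946:
  web: d = -34.946 mm → contributes +2 920 918 mm⁴
  top flange (beyond web): d = 25.054 mm → contributes +2 439 317 mm⁴
  bottom flange (beyond web): d = 25.054 mm → contributes +2 439 317 mm⁴
Total I = 7 799 552 mm⁴.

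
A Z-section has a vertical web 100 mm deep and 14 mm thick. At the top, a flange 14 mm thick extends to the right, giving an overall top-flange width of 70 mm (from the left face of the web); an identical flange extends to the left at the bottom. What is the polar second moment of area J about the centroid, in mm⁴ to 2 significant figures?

J ≈ 6.4 × 10⁶ mm⁴

Split into non-overlapping primitives; take the origin at the lower-left of the bounding box.
Web: 14 × 100, A = 1 400 mm², y = 50 mm, Ī = 1 166 667 mm⁴.
Top flange (beyond web): 56 × 14, A = 784 mm², y = 93 mm, Ī = 12 805 mm⁴.
Bottom flange (beyond web): 56 × 14, A = 784 mm², y = 7 mm, Ī = 12 805 mm⁴.
Centroid: ȳ = ΣA·y / ΣA = 50 mm.
Transfer each piece to the centroidal x-axis using Ī + A·d² with d = y − 50:
  web: d = 0 mm → contributes +1 166 667 mm⁴
  top flange (beyond web): d = 43 mm → contributes +1 462 421 mm⁴
  bottom flange (beyond web): d = -43 mm → contributes +1 462 421 mm⁴
Total I = 4 091 509 mm⁴.
For the y-axis: x̄ = 63 mm.
Repeating about the centroidal y-axis gives I_y = 2 353 437 mm⁴.
Polar second moment: J = I_x + I_y = 6 444 947 mm⁴.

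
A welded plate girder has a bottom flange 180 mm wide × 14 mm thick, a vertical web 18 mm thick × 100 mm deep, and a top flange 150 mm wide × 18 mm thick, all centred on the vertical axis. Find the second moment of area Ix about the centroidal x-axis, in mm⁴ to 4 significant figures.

Break the section into simple shapes (no overlaps), measuring from the bottom-left corner of the bounding box.
Bottom plate: 180 × 14, A = 2 520 mm², y = 7 mm, Ī = 41 160 mm⁴.
Web plate: 18 × 100, A = 1 800 mm², y = 64 mm, Ī = 1 500 000 mm⁴.
Top plate: 150 × 18, A = 2 700 mm², y = 123 mm, Ī = 72 900 mm⁴.
Centroid: ȳ = ΣA·y / ΣA = 66.2308 mm.
Transfer each piece to the centroidal x-axis using Ī + A·d² with d = y − 66.2308:
  bottom plate: d = -59.2308 mm → contributes +8 882 036 mm⁴
  web plate: d = -2.23077 mm → contributes +1 508 957 mm⁴
  top plate: d = 56.7692 mm → contributes +8 774 313 mm⁴
Total I = 19 165 306 mm⁴.

Ix ≈ 1.917 × 10⁷ mm⁴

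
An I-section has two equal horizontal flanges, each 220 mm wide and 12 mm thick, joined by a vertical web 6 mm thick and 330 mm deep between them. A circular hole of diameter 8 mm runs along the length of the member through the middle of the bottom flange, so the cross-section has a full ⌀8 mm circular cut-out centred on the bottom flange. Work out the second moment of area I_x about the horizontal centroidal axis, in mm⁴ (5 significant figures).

Treat the section as a set of non-overlapping primitives; coordinates are from the bounding-box lower-left.
Bottom flange: 220 × 12, A = 2 640 mm², y = 6 mm, Ī = 31 680 mm⁴.
Web: 6 × 330, A = 1 980 mm², y = 177 mm, Ī = 17 968 500 mm⁴.
Top flange: 220 × 12, A = 2 640 mm², y = 348 mm, Ī = 31 680 mm⁴.
Hole (subtracted): ⌀8, A = 50.26548 mm², y = 6 mm, Ī = 201.0619 mm⁴.
Centroid: ȳ = ΣA·y / ΣA = 178.1922 mm.
Transfer each piece to the horizontal centroidal axis using Ī + A·d² with d = y − 178.1922:
  bottom flange: d = -172.1922 mm → contributes +78 308 080 mm⁴
  web: d = -1.192193 mm → contributes +17 971 314 mm⁴
  top flange: d = 169.8078 mm → contributes +76 155 265 mm⁴
  hole: d = -172.1922 mm → contributes −1 490 580 mm⁴
Total I = 170 944 079 mm⁴.

I_x ≈ 1.7094 × 10⁸ mm⁴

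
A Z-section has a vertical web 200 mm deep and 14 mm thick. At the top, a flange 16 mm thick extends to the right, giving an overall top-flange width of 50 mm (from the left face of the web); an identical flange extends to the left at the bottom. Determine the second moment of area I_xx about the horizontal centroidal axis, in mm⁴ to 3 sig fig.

I_xx ≈ 1.91 × 10⁷ mm⁴

Treat the section as a set of non-overlapping primitives; coordinates are from the bounding-box lower-left.
Web: 14 × 200, A = 2 800 mm², y = 100 mm, Ī = 9 333 333 mm⁴.
Top flange (beyond web): 36 × 16, A = 576 mm², y = 192 mm, Ī = 12 288 mm⁴.
Bottom flange (beyond web): 36 × 16, A = 576 mm², y = 8 mm, Ī = 12 288 mm⁴.
Centroid: ȳ = ΣA·y / ΣA = 100 mm.
Transfer each piece to the horizontal centroidal axis using Ī + A·d² with d = y − 100:
  web: d = 0 mm → contributes +9 333 333 mm⁴
  top flange (beyond web): d = 92 mm → contributes +4 887 552 mm⁴
  bottom flange (beyond web): d = -92 mm → contributes +4 887 552 mm⁴
Total I = 19 108 437 mm⁴.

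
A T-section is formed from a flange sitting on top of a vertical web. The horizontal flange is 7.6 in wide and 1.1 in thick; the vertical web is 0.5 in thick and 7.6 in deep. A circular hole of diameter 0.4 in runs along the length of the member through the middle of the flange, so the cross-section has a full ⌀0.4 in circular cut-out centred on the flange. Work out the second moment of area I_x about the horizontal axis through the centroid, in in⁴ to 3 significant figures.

I_x ≈ 68.3 in⁴

Split into non-overlapping primitives; take the origin at the lower-left of the bounding box.
Flange: 7.6 × 1.1, A = 8.36 in², y = 8.15 in, Ī = 0.84297 in⁴.
Web: 0.5 × 7.6, A = 3.8 in², y = 3.8 in, Ī = 18.291 in⁴.
Hole (subtracted): ⌀0.4, A = 0.12566 in², y = 8.15 in, Ī = 0.0012566 in⁴.
Centroid: ȳ = ΣA·y / ΣA = 6.7764 in.
Transfer each piece to the horizontal axis through the centroid using Ī + A·d² with d = y − 6.7764:
  flange: d = 1.3736 in → contributes +16.616 in⁴
  web: d = -2.9764 in → contributes +51.955 in⁴
  hole: d = 1.3736 in → contributes −0.23835 in⁴
Total I = 68.333 in⁴.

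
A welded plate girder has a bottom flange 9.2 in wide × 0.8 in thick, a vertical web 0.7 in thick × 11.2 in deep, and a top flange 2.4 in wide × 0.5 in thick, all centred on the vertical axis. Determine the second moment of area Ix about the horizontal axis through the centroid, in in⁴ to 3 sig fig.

Treat the section as a set of non-overlapping primitives; coordinates are from the bounding-box lower-left.
Bottom plate: 9.2 × 0.8, A = 7.36 in², y = 0.4 in, Ī = 0.39253 in⁴.
Web plate: 0.7 × 11.2, A = 7.84 in², y = 6.4 in, Ī = 81.954 in⁴.
Top plate: 2.4 × 0.5, A = 1.2 in², y = 12.25 in, Ī = 0.025 in⁴.
Centroid: ȳ = ΣA·y / ΣA = 4.1354 in.
Transfer each piece to the horizontal axis through the centroid using Ī + A·d² with d = y − 4.1354:
  bottom plate: d = -3.7354 in → contributes +103.09 in⁴
  web plate: d = 2.2646 in → contributes +122.16 in⁴
  top plate: d = 8.1146 in → contributes +79.042 in⁴
Total I = 304.29 in⁴.

Ix ≈ 304 in⁴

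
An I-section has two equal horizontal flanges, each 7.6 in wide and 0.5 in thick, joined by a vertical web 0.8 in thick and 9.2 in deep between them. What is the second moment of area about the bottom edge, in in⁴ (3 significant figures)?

I_base ≈ 620 in⁴

Decompose the section into non-overlapping parts with the origin at the bottom-left of its bounding rectangle.
Bottom flange: 7.6 × 0.5, A = 3.8 in², y = 0.25 in, Ī = 0.079167 in⁴.
Web: 0.8 × 9.2, A = 7.36 in², y = 5.1 in, Ī = 51.913 in⁴.
Top flange: 7.6 × 0.5, A = 3.8 in², y = 9.95 in, Ī = 0.079167 in⁴.
Transfer each piece to the bottom edge using Ī + A·d² with d = y − 0:
  bottom flange: d = 0.25 in → contributes +0.31667 in⁴
  web: d = 5.1 in → contributes +243.35 in⁴
  top flange: d = 9.95 in → contributes +376.29 in⁴
Total I = 619.95 in⁴.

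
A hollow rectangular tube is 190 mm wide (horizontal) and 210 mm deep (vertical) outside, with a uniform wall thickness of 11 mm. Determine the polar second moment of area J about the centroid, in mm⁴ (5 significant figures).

J ≈ 9.9354 × 10⁷ mm⁴

Decompose the section into non-overlapping parts with the origin at the bottom-left of its bounding rectangle.
Outer rectangle: 190 × 210, A = 39 900 mm², y = 105 mm, Ī = 146 632 500 mm⁴.
Inner void (subtracted): 168 × 188, A = 31 584 mm², y = 105 mm, Ī = 93 025 408 mm⁴.
By symmetry the centroid is at mid-height, ȳ = 105 mm.
All pieces are centred on the centroidal x-axis, so I = ΣĪ (holes subtracted) = 53 607 092 mm⁴.
Repeating about the centroidal y-axis gives I_y = 45 746 932 mm⁴.
Polar second moment: J = I_x + I_y = 99 354 024 mm⁴.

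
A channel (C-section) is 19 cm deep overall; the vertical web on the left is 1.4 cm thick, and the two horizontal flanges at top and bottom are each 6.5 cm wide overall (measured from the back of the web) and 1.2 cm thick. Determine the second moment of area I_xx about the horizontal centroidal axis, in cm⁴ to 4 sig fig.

I_xx ≈ 1771 cm⁴

Treat the section as a set of non-overlapping primitives; coordinates are from the bounding-box lower-left.
Web: 1.4 × 19, A = 26.6 cm², y = 9.5 cm, Ī = 800.217 cm⁴.
Top flange (beyond web): 5.1 × 1.2, A = 6.12 cm², y = 18.4 cm, Ī = 0.7344 cm⁴.
Bottom flange (beyond web): 5.1 × 1.2, A = 6.12 cm², y = 0.6 cm, Ī = 0.7344 cm⁴.
By symmetry the centroid is at mid-height, ȳ = 9.5 cm.
Transfer each piece to the horizontal centroidal axis using Ī + A·d² with d = y − 9.5:
  web: d = 0 cm → contributes +800.217 cm⁴
  top flange (beyond web): d = 8.9 cm → contributes +485.5 cm⁴
  bottom flange (beyond web): d = -8.9 cm → contributes +485.5 cm⁴
Total I = 1771.22 cm⁴.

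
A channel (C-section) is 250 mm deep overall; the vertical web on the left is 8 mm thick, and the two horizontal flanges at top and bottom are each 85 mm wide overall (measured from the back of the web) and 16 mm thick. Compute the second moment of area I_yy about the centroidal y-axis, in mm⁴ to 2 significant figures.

Split into non-overlapping primitives; take the origin at the lower-left of the bounding box.
Web: 8 × 250, A = 2 000 mm², x = 4 mm, Ī = 10 667 mm⁴.
Top flange (beyond web): 77 × 16, A = 1 232 mm², x = 46.5 mm, Ī = 608 711 mm⁴.
Bottom flange (beyond web): 77 × 16, A = 1 232 mm², x = 46.5 mm, Ī = 608 711 mm⁴.
Centroid: x̄ = ΣA·x / ΣA = 27.46 mm.
Transfer each piece to the centroidal y-axis using Ī + A·d² with d = x − 27.46:
  web: d = -23.46 mm → contributes +1 111 296 mm⁴
  top flange (beyond web): d = 19.04 mm → contributes +1 055 394 mm⁴
  bottom flange (beyond web): d = 19.04 mm → contributes +1 055 394 mm⁴
Total I = 3 222 084 mm⁴.

I_yy ≈ 3.2 × 10⁶ mm⁴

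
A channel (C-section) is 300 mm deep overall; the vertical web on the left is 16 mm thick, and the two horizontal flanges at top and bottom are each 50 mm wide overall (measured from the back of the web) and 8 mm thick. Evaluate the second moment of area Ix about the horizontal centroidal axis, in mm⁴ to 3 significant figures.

Treat the section as a set of non-overlapping primitives; coordinates are from the bounding-box lower-left.
Web: 16 × 300, A = 4 800 mm², y = 150 mm, Ī = 36 000 000 mm⁴.
Top flange (beyond web): 34 × 8, A = 272 mm², y = 296 mm, Ī = 1450.7 mm⁴.
Bottom flange (beyond web): 34 × 8, A = 272 mm², y = 4 mm, Ī = 1450.7 mm⁴.
By symmetry the centroid is at mid-height, ȳ = 150 mm.
Transfer each piece to the horizontal centroidal axis using Ī + A·d² with d = y − 150:
  web: d = 0 mm → contributes +36 000 000 mm⁴
  top flange (beyond web): d = 146 mm → contributes +5 799 403 mm⁴
  bottom flange (beyond web): d = -146 mm → contributes +5 799 403 mm⁴
Total I = 47 598 805 mm⁴.

Ix ≈ 4.76 × 10⁷ mm⁴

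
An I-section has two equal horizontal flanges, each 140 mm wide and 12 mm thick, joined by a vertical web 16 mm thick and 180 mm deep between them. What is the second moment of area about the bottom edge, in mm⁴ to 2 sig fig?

I_base ≈ 1.0 × 10⁸ mm⁴

Split into non-overlapping primitives; take the origin at the lower-left of the bounding box.
Bottom flange: 140 × 12, A = 1 680 mm², y = 6 mm, Ī = 20 160 mm⁴.
Web: 16 × 180, A = 2 880 mm², y = 102 mm, Ī = 7 776 000 mm⁴.
Top flange: 140 × 12, A = 1 680 mm², y = 198 mm, Ī = 20 160 mm⁴.
Transfer each piece to a horizontal axis along the bottom face using Ī + A·d² with d = y − 0:
  bottom flange: d = 6 mm → contributes +80 640 mm⁴
  web: d = 102 mm → contributes +37 739 520 mm⁴
  top flange: d = 198 mm → contributes +65 882 880 mm⁴
Total I = 103 703 040 mm⁴.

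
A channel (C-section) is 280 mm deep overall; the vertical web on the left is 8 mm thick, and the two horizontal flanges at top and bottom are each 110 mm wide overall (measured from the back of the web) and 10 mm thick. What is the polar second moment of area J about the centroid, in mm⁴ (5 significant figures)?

J ≈ 5.6841 × 10⁷ mm⁴

Break the section into simple shapes (no overlaps), measuring from the bottom-left corner of the bounding box.
Web: 8 × 280, A = 2 240 mm², y = 140 mm, Ī = 14 634 667 mm⁴.
Top flange (beyond web): 102 × 10, A = 1 020 mm², y = 275 mm, Ī = 8 500 mm⁴.
Bottom flange (beyond web): 102 × 10, A = 1 020 mm², y = 5 mm, Ī = 8 500 mm⁴.
By symmetry the centroid is at mid-height, ȳ = 140 mm.
Transfer each piece to the centroidal x-axis using Ī + A·d² with d = y − 140:
  web: d = 0 mm → contributes +14 634 667 mm⁴
  top flange (beyond web): d = 135 mm → contributes +18 598 000 mm⁴
  bottom flange (beyond web): d = -135 mm → contributes +18 598 000 mm⁴
Total I = 51 830 667 mm⁴.
For the y-axis: x̄ = 30.21495 mm.
Repeating about the centroidal y-axis gives I_y = 5 010 309 mm⁴.
Polar second moment: J = I_x + I_y = 56 840 976 mm⁴.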